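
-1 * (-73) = 73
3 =3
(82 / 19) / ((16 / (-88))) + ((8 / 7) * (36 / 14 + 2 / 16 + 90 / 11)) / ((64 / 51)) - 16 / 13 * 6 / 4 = -133567727 / 8520512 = -15.68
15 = 15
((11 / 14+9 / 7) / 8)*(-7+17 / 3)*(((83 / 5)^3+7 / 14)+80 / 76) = -630323149 / 399000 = -1579.76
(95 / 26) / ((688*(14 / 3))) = 285 / 250432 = 0.00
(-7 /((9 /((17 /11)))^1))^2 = 1.44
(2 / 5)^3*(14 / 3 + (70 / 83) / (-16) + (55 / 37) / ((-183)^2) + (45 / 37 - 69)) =-51973429127 / 12855589875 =-4.04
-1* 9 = -9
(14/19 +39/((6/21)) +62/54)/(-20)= -141983/20520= -6.92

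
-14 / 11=-1.27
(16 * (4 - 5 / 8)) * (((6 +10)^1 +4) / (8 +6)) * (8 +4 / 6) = 4680 / 7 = 668.57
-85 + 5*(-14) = -155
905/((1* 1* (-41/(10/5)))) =-1810/41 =-44.15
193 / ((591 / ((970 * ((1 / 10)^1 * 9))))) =56163 / 197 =285.09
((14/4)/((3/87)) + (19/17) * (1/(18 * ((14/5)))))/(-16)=-434921/68544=-6.35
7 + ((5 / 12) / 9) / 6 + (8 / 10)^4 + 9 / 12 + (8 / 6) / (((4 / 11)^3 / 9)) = 208761151 / 810000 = 257.73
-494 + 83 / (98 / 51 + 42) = -1102327 / 2240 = -492.11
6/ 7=0.86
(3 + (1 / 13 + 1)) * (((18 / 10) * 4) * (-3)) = -5724 / 65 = -88.06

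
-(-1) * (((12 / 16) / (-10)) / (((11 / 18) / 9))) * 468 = -28431 / 55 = -516.93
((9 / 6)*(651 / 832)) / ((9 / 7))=1519 / 1664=0.91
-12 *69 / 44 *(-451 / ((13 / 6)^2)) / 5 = 305532 / 845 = 361.58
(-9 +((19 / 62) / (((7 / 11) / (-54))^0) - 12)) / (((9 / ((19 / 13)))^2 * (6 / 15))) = -2315815 / 1697436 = -1.36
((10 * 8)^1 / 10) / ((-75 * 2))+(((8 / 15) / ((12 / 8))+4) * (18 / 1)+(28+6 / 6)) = 8051 / 75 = 107.35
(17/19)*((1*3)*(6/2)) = 8.05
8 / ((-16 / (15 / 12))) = -5 / 8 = -0.62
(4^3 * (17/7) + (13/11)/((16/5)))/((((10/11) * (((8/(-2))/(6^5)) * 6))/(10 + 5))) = -46642149/56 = -832895.52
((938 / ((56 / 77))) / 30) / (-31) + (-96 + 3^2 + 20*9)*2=686761 / 3720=184.61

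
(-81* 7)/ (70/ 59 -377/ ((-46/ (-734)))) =769419/ 8161571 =0.09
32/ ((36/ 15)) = 13.33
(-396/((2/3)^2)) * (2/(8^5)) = -891/16384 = -0.05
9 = 9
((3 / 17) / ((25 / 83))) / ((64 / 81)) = 20169 / 27200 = 0.74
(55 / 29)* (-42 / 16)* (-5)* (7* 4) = 40425 / 58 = 696.98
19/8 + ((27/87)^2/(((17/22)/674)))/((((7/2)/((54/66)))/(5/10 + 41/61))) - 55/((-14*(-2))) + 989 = 1012.43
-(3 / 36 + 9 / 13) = -121 / 156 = -0.78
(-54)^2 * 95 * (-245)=-67869900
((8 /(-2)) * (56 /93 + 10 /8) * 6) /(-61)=1378 /1891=0.73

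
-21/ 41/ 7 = -3/ 41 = -0.07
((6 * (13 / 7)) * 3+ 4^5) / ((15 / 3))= 211.49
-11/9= -1.22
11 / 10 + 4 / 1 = 51 / 10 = 5.10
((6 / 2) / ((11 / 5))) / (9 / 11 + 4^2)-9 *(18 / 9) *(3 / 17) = -1947 / 629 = -3.10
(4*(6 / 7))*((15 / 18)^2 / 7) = 50 / 147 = 0.34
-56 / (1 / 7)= -392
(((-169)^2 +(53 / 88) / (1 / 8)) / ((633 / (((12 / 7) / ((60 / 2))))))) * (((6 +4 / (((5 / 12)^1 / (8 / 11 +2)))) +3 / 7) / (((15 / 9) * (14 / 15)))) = 2367049392 / 43785665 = 54.06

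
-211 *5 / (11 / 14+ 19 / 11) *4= -1679.28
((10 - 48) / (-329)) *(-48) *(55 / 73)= -100320 / 24017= -4.18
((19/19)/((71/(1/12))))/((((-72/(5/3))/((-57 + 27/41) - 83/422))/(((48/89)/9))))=4891115/53135030268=0.00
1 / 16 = 0.06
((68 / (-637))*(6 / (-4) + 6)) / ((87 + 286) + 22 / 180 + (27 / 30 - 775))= 6885 / 5747014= 0.00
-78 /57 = -26 /19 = -1.37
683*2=1366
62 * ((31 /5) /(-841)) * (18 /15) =-11532 /21025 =-0.55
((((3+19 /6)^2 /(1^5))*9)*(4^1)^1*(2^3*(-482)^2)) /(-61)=-2544412448 /61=-41711679.48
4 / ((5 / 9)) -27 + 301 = 1406 / 5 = 281.20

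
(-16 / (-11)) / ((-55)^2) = 16 / 33275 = 0.00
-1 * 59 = -59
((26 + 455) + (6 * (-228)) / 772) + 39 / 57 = 1759838 / 3667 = 479.91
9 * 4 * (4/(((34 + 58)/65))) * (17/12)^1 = 3315/23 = 144.13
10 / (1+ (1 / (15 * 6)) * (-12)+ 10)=150 / 163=0.92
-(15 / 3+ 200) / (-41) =5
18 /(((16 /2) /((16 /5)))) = 36 /5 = 7.20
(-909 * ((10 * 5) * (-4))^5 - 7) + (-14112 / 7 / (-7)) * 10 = 290880000002873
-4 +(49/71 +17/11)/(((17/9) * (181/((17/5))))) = -2811506/706805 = -3.98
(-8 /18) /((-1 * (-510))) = -0.00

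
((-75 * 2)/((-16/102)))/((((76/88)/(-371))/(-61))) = 952199325/38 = 25057876.97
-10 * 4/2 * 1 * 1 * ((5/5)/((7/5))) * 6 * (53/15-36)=19480/7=2782.86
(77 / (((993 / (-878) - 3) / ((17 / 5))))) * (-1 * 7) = 8045114 / 18135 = 443.62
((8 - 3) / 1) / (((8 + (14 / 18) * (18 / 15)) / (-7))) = -525 / 134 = -3.92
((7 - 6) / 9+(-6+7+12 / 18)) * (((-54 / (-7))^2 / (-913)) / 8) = -648 / 44737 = -0.01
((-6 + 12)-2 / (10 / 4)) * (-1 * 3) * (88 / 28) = -1716 / 35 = -49.03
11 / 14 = 0.79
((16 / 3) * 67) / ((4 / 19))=5092 / 3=1697.33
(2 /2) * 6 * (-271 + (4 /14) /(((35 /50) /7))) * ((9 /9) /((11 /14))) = -22524 /11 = -2047.64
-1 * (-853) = 853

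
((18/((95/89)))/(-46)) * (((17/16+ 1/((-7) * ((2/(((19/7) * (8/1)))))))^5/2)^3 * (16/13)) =448346852868530209966513368182632800723807/369067444940529148284780311646434078219420303360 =0.00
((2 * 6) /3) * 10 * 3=120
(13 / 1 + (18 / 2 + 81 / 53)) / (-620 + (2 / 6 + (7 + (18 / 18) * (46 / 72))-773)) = -44892 / 2642633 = -0.02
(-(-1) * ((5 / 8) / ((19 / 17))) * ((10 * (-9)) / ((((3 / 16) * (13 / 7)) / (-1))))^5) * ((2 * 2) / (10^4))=257997177.34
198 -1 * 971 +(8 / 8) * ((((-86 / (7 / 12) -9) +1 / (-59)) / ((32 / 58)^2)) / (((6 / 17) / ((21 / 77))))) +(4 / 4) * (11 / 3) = -2034929555 / 1744512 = -1166.47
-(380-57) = -323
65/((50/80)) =104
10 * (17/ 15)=34/ 3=11.33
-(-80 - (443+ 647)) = 1170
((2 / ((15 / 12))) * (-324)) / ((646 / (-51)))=3888 / 95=40.93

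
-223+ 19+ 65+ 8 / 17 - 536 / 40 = -12914 / 85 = -151.93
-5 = -5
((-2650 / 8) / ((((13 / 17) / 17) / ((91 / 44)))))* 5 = -13402375 / 176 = -76149.86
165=165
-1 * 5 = -5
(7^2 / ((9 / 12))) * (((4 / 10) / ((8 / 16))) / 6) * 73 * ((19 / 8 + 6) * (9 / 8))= 239659 / 40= 5991.48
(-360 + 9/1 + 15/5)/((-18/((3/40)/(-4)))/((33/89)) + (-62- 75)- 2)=-3828/26951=-0.14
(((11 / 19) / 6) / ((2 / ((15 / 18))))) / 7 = 55 / 9576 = 0.01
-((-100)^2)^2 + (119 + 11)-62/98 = -4899993661/49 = -99999870.63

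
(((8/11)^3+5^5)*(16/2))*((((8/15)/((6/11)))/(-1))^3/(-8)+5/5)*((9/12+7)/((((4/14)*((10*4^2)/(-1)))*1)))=-30623342328089/6468660000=-4734.11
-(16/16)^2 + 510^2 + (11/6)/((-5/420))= 259945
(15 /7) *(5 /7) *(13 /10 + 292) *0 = 0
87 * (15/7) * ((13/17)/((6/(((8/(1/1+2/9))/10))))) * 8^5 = 667090944/1309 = 509618.75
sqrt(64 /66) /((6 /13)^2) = 4.62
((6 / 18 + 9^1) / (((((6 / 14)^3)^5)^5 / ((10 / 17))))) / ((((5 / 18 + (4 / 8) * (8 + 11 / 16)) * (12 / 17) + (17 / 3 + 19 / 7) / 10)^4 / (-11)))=-20393413348226086144608215059824529242490876612528370426372457339190160691200000 / 24073224168537268251065241912913051998366900674306211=-847140923270238714721256900.00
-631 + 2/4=-1261/2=-630.50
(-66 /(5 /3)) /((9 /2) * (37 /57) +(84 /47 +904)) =-353628 /8114765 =-0.04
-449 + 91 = -358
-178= -178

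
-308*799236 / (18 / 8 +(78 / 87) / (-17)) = -69348109248 / 619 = -112032486.67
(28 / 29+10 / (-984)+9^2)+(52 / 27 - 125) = -5280137 / 128412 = -41.12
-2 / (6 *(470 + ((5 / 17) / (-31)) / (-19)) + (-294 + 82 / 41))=-10013 / 12656447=-0.00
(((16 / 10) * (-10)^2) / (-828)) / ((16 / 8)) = -20 / 207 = -0.10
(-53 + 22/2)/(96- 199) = 42/103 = 0.41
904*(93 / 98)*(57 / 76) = 31527 / 49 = 643.41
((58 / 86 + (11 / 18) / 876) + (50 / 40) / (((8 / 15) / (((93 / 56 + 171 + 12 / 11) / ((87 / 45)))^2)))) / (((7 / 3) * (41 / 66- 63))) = -16384512185620282955 / 125972629593474048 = -130.06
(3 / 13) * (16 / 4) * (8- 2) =72 / 13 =5.54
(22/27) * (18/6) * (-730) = -16060/9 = -1784.44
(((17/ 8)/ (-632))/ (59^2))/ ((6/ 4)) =-17/ 26399904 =-0.00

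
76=76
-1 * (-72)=72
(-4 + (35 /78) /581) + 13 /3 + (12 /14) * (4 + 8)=160423 /15106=10.62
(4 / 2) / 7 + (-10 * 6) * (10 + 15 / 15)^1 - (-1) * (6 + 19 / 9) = -41051 / 63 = -651.60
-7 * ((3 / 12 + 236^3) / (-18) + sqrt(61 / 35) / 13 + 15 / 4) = 122679095 / 24 - sqrt(2135) / 65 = 5111628.25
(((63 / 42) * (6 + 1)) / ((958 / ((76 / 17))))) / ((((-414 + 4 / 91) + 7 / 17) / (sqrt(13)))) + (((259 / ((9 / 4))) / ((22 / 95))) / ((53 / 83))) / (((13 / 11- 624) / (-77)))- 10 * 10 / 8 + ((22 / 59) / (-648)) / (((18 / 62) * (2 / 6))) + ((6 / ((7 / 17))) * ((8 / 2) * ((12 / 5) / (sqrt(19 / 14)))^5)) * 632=-12103 * sqrt(13) / 102147229 + 1743586869247 / 20823230844 + 1796559077376 * sqrt(266) / 21434375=1367093.12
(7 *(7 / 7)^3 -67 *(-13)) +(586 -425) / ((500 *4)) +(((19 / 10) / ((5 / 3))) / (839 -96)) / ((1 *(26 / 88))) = 16962859419 / 19318000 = 878.09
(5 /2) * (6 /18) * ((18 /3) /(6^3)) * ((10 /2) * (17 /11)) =425 /2376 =0.18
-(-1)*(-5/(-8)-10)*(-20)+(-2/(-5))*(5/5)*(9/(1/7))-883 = -6703/10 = -670.30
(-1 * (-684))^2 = 467856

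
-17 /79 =-0.22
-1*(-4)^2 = -16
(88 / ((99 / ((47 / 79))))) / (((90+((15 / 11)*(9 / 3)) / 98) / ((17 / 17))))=0.01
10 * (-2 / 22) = -10 / 11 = -0.91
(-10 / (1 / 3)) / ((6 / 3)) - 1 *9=-24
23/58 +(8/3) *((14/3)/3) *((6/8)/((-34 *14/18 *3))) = 1057/2958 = 0.36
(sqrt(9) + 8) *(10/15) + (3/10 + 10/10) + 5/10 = 9.13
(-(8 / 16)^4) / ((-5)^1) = 1 / 80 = 0.01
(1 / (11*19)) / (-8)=-1 / 1672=-0.00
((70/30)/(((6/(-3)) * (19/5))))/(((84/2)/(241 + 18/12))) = -2425/1368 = -1.77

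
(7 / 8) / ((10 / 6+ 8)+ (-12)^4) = 3 / 71128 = 0.00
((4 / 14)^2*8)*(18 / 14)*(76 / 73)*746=16328448 / 25039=652.12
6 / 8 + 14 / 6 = 37 / 12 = 3.08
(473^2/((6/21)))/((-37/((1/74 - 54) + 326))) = -31524087287/5476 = -5756772.70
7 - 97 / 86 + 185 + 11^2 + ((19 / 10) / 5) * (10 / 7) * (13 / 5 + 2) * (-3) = 4580929 / 15050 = 304.38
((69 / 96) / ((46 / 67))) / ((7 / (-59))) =-3953 / 448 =-8.82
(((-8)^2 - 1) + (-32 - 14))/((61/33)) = 561/61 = 9.20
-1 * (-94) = 94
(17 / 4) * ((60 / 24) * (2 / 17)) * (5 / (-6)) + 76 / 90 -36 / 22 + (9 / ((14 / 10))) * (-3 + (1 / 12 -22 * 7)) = -4001911 / 3960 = -1010.58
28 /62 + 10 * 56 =17374 /31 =560.45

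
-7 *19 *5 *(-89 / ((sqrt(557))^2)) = 59185 / 557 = 106.26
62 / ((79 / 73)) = 4526 / 79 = 57.29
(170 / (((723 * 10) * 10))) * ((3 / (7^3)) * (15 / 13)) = 51 / 2149238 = 0.00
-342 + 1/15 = -5129/15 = -341.93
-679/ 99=-6.86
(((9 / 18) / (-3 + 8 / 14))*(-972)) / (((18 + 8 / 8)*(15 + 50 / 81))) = 275562 / 408595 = 0.67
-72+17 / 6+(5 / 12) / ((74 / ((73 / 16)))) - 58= -1806419 / 14208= -127.14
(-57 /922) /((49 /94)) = -2679 /22589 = -0.12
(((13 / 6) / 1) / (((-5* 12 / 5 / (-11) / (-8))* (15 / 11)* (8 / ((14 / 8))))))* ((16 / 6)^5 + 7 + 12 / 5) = -1929798871 / 5248800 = -367.66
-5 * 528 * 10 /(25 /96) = -101376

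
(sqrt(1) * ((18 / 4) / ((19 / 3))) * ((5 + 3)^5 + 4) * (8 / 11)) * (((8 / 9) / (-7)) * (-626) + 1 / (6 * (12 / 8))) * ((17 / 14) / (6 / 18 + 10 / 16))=402332667840 / 235543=1708107.09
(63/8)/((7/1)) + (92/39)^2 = 81401/12168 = 6.69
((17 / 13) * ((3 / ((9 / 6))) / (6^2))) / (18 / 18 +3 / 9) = 17 / 312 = 0.05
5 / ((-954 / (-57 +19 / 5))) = 133 / 477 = 0.28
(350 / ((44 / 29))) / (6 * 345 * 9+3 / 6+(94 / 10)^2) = 126875 / 10295373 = 0.01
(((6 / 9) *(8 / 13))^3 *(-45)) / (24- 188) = 5120 / 270231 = 0.02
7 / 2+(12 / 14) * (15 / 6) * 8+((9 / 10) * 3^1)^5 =164.13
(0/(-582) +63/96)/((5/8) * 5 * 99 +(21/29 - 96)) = 203/66228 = 0.00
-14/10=-7/5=-1.40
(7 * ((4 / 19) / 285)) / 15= 28 / 81225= 0.00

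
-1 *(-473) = 473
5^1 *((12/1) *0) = 0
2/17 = 0.12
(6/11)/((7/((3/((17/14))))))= 36/187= 0.19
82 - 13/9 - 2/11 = 7957/99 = 80.37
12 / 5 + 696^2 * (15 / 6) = 6055212 / 5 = 1211042.40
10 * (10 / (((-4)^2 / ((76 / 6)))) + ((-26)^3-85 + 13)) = -1058405 / 6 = -176400.83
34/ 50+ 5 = 5.68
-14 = -14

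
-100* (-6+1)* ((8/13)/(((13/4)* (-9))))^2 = 512000/2313441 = 0.22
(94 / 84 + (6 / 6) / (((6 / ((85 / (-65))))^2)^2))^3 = 24524462389602721691556559 / 17395197033933675792396288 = 1.41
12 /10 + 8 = 46 /5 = 9.20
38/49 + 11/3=653/147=4.44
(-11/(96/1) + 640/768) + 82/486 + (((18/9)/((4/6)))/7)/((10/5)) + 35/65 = 1160647/707616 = 1.64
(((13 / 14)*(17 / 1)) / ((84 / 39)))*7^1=2873 / 56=51.30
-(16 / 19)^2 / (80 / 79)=-1264 / 1805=-0.70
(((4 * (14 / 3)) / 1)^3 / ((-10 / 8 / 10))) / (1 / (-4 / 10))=2809856 / 135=20813.75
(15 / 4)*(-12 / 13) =-3.46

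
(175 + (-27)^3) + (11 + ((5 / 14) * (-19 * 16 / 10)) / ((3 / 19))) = -410881 / 21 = -19565.76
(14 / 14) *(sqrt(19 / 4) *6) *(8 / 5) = 24 *sqrt(19) / 5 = 20.92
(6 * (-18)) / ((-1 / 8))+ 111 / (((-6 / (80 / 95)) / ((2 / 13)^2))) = 863.63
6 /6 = 1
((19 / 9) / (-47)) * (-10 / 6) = 95 / 1269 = 0.07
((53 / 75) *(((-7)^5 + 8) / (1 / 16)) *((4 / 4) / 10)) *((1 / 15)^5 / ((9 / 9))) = -7122776 / 284765625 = -0.03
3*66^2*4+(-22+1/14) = 731501/14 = 52250.07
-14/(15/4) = -56/15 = -3.73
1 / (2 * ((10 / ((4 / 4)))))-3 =-59 / 20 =-2.95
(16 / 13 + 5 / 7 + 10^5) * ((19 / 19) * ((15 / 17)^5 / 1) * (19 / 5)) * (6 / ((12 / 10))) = 1016187.24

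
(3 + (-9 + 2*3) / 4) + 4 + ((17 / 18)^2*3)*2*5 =3565 / 108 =33.01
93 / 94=0.99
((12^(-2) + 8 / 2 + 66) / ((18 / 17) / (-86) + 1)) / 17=4.17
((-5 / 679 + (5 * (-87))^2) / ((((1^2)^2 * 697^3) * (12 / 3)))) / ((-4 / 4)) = -0.00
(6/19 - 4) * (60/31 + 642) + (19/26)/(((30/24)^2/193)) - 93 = -454659121/191425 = -2375.13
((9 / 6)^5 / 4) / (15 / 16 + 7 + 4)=243 / 1528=0.16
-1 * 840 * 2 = -1680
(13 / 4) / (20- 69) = -13 / 196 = -0.07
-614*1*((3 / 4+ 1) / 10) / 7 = -307 / 20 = -15.35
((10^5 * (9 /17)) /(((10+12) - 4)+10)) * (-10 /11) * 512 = -1152000000 /1309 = -880061.12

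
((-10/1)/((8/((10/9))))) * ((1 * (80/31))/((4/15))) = -1250/93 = -13.44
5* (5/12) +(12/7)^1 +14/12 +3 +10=503/28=17.96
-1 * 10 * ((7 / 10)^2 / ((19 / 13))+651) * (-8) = 4950148 / 95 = 52106.82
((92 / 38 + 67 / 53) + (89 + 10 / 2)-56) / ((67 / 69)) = 2896413 / 67469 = 42.93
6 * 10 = 60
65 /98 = 0.66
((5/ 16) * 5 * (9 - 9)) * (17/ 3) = 0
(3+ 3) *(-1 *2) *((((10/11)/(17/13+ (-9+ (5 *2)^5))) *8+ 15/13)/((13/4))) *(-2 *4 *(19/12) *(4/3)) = 26082837632/362477115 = 71.96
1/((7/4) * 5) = 0.11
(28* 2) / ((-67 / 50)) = -2800 / 67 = -41.79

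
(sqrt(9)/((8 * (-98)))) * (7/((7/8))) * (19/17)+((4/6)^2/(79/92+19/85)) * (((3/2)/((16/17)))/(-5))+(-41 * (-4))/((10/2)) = 492997394/15106455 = 32.63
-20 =-20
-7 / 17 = -0.41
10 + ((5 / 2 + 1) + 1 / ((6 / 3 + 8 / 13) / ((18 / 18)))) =236 / 17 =13.88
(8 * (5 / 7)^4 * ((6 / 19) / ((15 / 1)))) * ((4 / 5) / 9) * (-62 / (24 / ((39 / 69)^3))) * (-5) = 136214000 / 14986252071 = 0.01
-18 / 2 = -9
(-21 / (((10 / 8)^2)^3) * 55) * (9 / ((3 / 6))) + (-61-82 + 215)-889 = -19584293 / 3125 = -6266.97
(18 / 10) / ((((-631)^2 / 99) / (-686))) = -611226 / 1990805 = -0.31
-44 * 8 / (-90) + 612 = 27716 / 45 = 615.91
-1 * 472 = -472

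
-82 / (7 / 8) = -656 / 7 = -93.71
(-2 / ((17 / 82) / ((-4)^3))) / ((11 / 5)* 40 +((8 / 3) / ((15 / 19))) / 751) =11084760 / 1579997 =7.02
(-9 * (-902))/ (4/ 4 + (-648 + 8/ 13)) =-35178/ 2801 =-12.56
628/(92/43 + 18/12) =54008/313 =172.55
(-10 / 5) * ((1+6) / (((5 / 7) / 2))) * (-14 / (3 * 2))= 1372 / 15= 91.47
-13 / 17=-0.76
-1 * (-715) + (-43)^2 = 2564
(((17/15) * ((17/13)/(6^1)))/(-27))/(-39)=289/1232010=0.00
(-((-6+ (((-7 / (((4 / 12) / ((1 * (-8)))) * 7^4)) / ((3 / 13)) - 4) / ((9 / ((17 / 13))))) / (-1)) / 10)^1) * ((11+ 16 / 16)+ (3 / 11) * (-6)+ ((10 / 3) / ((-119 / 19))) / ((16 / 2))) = 322361771 / 57307068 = 5.63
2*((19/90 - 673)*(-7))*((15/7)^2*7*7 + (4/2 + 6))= 98758681/45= 2194637.36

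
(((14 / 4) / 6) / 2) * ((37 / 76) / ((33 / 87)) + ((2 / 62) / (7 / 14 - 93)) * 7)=0.37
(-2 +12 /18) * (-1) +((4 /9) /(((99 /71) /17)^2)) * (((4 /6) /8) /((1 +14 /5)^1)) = 13988129 /5027913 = 2.78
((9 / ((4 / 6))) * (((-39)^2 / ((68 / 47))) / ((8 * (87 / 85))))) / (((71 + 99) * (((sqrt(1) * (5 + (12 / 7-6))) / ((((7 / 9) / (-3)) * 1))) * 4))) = -1167621 / 1262080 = -0.93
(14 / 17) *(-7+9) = 28 / 17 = 1.65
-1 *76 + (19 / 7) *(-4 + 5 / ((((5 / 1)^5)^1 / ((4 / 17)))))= -6459924 / 74375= -86.86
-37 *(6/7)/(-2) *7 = 111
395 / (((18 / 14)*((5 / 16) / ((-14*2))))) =-247744 / 9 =-27527.11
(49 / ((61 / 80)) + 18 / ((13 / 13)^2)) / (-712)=-2509 / 21716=-0.12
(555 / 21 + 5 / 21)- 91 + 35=-88 / 3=-29.33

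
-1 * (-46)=46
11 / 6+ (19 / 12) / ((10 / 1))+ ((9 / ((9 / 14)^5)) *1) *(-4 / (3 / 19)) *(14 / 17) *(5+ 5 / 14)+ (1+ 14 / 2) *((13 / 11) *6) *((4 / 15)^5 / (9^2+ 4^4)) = -94680804889825753 / 10336691475000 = -9159.68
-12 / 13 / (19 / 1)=-12 / 247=-0.05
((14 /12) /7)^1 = 1 /6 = 0.17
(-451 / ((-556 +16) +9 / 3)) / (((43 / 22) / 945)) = 406.06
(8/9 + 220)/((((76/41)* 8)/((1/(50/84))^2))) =998473/23750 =42.04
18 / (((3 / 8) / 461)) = 22128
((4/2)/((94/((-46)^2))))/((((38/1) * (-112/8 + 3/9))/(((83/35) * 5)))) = -263442/256291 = -1.03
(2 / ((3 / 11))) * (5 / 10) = 11 / 3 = 3.67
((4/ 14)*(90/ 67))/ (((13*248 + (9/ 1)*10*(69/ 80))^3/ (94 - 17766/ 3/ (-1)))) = 554434560/ 8642234309861593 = 0.00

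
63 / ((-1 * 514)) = -63 / 514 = -0.12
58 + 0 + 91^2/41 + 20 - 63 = 8896/41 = 216.98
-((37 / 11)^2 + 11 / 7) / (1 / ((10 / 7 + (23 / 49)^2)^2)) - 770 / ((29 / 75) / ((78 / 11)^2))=-14183240987135586 / 141600806963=-100163.56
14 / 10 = 7 / 5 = 1.40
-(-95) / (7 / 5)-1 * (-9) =538 / 7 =76.86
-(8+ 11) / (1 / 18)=-342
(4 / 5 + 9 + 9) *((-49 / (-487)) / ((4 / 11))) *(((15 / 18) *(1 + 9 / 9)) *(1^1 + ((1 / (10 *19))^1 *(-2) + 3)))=9601207 / 277590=34.59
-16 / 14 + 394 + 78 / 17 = 47296 / 119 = 397.45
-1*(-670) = 670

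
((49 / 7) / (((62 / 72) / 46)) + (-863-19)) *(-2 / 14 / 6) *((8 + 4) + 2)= 169.35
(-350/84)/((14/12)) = -25/7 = -3.57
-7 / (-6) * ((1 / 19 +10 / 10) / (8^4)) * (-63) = -735 / 38912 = -0.02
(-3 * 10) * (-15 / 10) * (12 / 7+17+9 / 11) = 67680 / 77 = 878.96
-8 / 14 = -4 / 7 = -0.57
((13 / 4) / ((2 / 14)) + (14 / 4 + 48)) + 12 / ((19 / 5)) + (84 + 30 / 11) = 137217 / 836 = 164.14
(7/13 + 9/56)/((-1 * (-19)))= 509/13832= 0.04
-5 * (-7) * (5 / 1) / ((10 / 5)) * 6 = 525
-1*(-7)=7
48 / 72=0.67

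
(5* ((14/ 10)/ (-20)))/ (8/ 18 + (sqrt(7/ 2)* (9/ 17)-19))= 86751* sqrt(14)/ 321478300 + 3040569/ 160739150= 0.02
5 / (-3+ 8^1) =1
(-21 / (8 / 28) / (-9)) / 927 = 49 / 5562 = 0.01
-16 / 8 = -2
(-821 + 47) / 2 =-387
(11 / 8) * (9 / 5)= 99 / 40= 2.48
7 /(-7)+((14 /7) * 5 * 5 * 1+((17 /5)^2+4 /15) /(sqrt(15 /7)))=887 * sqrt(105) /1125+49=57.08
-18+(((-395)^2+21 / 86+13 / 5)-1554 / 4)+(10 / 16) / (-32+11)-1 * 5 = 5620861277 / 36120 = 155616.31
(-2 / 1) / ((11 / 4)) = -8 / 11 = -0.73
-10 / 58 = -5 / 29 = -0.17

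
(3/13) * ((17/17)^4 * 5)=1.15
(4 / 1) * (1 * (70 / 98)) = 20 / 7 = 2.86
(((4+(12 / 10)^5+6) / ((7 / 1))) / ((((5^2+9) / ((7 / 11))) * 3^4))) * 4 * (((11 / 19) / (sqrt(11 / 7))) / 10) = 2054 * sqrt(77) / 236671875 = 0.00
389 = 389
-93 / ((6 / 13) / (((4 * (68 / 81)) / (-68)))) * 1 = 806 / 81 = 9.95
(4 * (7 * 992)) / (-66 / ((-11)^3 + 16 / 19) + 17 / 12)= 18943.11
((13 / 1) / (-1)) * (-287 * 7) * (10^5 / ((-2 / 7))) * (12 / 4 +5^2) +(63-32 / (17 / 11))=-4351092199281 / 17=-255946599957.71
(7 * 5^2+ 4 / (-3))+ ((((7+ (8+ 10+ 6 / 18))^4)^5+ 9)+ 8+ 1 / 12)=165322451617451965294024246672883591467 / 13947137604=11853504017199769307877570000.00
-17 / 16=-1.06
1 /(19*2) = 1 /38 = 0.03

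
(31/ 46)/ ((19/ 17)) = 527/ 874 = 0.60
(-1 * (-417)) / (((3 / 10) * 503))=1390 / 503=2.76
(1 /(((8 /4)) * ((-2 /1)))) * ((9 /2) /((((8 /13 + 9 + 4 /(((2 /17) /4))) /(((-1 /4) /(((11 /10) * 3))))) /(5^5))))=203125 /111056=1.83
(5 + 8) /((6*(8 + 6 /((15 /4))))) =65 /288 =0.23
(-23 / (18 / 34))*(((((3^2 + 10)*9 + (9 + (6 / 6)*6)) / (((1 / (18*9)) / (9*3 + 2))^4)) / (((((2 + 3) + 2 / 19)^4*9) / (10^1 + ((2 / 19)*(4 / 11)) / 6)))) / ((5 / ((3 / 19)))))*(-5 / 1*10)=9906230950739999695751040 / 973822091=10172526421707555.71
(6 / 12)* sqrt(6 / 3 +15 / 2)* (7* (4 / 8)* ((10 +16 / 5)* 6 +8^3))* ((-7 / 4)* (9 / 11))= -4565.86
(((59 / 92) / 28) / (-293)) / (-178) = 59 / 134348704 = 0.00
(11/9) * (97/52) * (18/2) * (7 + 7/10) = 82159/520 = 158.00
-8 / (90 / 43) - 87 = -4087 / 45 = -90.82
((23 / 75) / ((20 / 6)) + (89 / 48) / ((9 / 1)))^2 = 258984649 / 2916000000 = 0.09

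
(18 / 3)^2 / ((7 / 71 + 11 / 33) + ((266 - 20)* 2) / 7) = 13419 / 26360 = 0.51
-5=-5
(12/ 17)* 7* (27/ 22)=1134/ 187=6.06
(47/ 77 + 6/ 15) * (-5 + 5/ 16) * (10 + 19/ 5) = -80523/ 1232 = -65.36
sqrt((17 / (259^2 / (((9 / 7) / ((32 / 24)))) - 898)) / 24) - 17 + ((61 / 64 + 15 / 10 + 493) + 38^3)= 3 * sqrt(15759187) / 3708044 + 3542429 / 64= 55350.46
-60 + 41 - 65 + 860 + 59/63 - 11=48254/63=765.94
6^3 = 216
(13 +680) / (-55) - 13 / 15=-202 / 15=-13.47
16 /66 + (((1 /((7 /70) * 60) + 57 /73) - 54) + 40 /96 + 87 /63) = -3440893 /67452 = -51.01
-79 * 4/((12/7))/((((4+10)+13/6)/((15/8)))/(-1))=21.38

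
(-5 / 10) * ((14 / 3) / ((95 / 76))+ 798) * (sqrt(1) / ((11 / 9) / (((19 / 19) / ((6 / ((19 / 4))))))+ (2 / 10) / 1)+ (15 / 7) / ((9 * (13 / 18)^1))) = -334151 / 923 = -362.03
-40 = -40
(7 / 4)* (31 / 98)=31 / 56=0.55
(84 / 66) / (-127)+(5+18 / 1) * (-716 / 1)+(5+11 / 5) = -114978758 / 6985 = -16460.81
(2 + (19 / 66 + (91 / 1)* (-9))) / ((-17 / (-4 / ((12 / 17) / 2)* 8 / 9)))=-483.98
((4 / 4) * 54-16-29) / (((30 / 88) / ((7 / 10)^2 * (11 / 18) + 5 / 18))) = 15.24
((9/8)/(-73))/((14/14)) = -9/584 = -0.02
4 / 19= 0.21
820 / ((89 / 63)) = 51660 / 89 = 580.45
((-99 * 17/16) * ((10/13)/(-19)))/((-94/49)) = -412335/185744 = -2.22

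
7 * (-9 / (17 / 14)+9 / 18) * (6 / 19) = -4935 / 323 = -15.28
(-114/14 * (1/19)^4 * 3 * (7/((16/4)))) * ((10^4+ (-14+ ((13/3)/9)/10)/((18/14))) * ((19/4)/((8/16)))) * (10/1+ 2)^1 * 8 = -48547262/16245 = -2988.44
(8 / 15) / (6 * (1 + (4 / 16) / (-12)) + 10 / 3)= 64 / 1105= 0.06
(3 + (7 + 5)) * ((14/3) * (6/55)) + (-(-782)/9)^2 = 6733568/891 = 7557.32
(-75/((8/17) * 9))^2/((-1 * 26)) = -180625/14976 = -12.06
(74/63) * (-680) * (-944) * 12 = 9048015.24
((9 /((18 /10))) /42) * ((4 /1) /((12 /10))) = 25 /63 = 0.40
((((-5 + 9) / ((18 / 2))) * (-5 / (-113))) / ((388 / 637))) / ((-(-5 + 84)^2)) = -0.00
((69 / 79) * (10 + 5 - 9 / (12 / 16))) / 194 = 207 / 15326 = 0.01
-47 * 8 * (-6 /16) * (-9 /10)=-1269 /10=-126.90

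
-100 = -100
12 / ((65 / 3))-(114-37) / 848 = 25523 / 55120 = 0.46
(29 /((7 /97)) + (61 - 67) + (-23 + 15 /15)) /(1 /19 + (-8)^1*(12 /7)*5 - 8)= -49723 /10177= -4.89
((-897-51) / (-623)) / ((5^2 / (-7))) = -948 / 2225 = -0.43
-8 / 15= -0.53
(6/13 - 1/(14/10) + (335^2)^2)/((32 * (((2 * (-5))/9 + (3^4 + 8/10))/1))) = 12893568827085/2643368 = 4877704.82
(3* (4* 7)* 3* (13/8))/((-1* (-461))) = 819/922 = 0.89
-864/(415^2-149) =-216/43019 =-0.01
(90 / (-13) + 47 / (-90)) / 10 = -8711 / 11700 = -0.74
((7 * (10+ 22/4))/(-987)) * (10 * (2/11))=-310/1551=-0.20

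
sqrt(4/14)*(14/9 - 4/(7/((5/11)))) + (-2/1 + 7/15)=-23/15 + 898*sqrt(14)/4851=-0.84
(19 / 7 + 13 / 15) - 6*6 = -3404 / 105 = -32.42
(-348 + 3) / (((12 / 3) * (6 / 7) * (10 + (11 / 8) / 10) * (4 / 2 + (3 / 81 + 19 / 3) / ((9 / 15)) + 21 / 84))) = -2608200 / 3381059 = -0.77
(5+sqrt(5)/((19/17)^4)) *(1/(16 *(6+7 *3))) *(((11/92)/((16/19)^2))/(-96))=-19855/976748544-918731 *sqrt(5)/352606224384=-0.00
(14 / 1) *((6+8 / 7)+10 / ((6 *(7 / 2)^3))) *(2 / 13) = 29560 / 1911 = 15.47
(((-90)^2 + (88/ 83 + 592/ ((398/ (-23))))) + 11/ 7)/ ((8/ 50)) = 23321568075/ 462476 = 50427.63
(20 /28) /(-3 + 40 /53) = -265 /833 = -0.32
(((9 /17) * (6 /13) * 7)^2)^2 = 20415837456 /2385443281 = 8.56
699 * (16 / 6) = 1864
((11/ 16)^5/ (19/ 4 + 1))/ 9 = 161051/ 54263808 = 0.00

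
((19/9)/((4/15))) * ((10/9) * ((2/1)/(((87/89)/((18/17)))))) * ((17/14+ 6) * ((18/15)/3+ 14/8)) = 36720065/124236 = 295.57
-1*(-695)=695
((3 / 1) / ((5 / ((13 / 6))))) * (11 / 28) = 143 / 280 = 0.51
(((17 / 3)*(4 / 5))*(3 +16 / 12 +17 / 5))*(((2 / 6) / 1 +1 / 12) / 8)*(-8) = -1972 / 135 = -14.61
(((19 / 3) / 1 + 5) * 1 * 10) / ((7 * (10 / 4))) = 136 / 21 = 6.48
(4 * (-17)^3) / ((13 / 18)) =-353736 / 13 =-27210.46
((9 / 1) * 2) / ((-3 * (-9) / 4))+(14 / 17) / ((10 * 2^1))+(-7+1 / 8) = -8501 / 2040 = -4.17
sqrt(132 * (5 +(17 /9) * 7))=4 * sqrt(1353) /3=49.04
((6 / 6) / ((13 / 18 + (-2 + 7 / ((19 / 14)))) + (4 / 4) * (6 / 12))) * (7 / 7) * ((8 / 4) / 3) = 114 / 749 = 0.15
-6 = -6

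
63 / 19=3.32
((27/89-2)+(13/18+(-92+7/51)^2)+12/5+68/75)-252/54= 10849670197/1286050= 8436.43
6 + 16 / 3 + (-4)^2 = 82 / 3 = 27.33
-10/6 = -5/3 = -1.67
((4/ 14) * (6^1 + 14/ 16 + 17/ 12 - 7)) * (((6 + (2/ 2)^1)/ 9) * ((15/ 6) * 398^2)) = 6138155/ 54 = 113669.54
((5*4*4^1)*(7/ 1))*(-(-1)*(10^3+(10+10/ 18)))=5093200/ 9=565911.11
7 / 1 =7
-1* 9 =-9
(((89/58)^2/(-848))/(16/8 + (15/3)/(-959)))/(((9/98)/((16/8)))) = -0.03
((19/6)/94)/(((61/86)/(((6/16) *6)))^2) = 948537/2798192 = 0.34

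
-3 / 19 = -0.16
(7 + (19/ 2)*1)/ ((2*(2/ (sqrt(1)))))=33/ 8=4.12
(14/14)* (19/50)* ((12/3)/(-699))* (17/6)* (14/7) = -646/52425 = -0.01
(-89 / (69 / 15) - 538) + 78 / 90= -556.48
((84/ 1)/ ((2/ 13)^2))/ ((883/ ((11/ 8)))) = 39039/ 7064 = 5.53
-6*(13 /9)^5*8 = -5940688 /19683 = -301.82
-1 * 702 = -702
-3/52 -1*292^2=-85264.06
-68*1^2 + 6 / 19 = -1286 / 19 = -67.68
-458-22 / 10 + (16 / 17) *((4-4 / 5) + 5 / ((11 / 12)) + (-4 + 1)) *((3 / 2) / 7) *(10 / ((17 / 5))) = -456.85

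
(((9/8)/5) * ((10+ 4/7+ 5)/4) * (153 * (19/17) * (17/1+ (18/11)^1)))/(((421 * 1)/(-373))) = -2565416043/1037344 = -2473.06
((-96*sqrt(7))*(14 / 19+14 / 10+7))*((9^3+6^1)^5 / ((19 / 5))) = -17874242826022800000*sqrt(7) / 361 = -130999449837220708.91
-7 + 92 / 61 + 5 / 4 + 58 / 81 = -3.53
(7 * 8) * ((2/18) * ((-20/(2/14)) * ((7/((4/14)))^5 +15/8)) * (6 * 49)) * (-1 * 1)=6782232169090/3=2260744056363.33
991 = 991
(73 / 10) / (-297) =-73 / 2970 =-0.02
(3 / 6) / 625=0.00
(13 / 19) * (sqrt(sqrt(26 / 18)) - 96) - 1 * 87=-2901 / 19 + 13 * 13^(1 / 4) * sqrt(3) / 57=-151.93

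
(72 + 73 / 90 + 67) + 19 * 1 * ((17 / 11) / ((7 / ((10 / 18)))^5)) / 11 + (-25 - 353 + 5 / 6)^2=341988376242702137 / 2401696434060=142394.51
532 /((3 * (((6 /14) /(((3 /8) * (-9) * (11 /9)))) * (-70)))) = 1463 /60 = 24.38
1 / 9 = 0.11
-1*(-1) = 1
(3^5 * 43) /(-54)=-387 /2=-193.50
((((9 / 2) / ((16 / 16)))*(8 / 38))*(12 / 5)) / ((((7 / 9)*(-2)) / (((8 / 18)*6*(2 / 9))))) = -0.87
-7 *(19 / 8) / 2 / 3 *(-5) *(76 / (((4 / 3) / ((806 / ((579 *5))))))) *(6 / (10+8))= 1018381 / 13896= 73.29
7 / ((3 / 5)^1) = 35 / 3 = 11.67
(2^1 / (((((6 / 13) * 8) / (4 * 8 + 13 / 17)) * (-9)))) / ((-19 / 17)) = 7241 / 4104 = 1.76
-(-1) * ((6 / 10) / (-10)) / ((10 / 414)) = -2.48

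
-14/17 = -0.82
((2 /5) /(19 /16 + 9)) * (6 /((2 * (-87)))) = -0.00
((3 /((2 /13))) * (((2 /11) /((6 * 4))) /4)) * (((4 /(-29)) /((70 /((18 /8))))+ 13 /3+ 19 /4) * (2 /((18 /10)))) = 1437553 /3858624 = 0.37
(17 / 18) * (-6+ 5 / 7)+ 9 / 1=505 / 126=4.01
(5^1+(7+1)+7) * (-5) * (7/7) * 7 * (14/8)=-1225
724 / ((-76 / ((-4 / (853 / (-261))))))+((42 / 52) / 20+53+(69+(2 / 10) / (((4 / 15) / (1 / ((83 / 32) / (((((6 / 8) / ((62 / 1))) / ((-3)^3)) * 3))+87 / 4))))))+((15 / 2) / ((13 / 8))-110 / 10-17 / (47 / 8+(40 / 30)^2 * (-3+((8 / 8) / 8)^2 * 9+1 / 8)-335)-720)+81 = -34475433200376043 / 64445707987440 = -534.95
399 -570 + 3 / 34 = -5811 / 34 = -170.91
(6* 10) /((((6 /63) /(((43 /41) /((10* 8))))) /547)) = 1481823 /328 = 4517.75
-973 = -973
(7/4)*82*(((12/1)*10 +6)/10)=18081/10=1808.10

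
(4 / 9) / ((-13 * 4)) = -1 / 117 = -0.01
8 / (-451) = -8 / 451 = -0.02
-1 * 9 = -9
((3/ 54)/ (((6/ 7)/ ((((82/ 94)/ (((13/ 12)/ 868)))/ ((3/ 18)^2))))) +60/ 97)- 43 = 94145187/ 59267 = 1588.49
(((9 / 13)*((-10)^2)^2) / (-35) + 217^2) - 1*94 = 4258545 / 91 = 46797.20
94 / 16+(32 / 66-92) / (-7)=35017 / 1848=18.95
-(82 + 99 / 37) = -3133 / 37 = -84.68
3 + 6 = 9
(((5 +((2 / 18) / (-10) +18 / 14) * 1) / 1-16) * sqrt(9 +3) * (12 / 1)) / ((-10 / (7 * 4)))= 49016 * sqrt(3) / 75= 1131.98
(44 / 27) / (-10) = -22 / 135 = -0.16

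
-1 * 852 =-852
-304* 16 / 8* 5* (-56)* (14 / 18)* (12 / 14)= 340480 / 3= 113493.33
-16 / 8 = -2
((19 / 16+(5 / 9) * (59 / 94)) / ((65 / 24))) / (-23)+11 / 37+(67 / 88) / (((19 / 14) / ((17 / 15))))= 1974439957 / 2173436980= 0.91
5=5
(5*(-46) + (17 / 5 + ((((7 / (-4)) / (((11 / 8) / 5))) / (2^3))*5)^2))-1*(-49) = -1566043 / 9680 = -161.78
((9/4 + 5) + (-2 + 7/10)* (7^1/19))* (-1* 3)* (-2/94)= 7719/17860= 0.43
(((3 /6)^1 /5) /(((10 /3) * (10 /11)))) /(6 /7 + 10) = 231 /76000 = 0.00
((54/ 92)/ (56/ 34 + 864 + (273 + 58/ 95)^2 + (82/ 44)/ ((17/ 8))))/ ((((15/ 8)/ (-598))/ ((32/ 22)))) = -0.00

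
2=2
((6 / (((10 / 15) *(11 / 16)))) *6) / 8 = 108 / 11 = 9.82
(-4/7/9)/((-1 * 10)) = 0.01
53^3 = 148877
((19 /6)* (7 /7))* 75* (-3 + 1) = -475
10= 10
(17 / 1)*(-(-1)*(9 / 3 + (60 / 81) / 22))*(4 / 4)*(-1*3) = -15317 / 99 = -154.72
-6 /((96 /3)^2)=-3 /512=-0.01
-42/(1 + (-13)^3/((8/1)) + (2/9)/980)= 740880/4826741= 0.15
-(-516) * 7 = 3612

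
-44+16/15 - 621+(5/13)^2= -1682696/2535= -663.79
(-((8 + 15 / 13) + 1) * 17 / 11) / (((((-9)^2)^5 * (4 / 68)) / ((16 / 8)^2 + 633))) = -56644 / 1162261467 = -0.00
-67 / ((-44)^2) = -67 / 1936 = -0.03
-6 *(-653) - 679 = 3239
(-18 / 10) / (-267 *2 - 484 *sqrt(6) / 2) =-801 / 55190 + 363 *sqrt(6) / 55190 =0.00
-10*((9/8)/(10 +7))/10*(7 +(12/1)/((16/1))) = -279/544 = -0.51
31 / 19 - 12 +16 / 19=-181 / 19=-9.53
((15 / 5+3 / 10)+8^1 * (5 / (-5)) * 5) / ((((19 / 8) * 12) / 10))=-734 / 57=-12.88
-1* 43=-43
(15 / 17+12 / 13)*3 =1197 / 221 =5.42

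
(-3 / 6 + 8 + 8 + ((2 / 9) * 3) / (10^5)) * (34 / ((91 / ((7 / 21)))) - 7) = -623432411 / 5850000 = -106.57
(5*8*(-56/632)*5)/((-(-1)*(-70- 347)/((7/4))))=2450/32943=0.07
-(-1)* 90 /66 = 15 /11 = 1.36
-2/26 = -1/13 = -0.08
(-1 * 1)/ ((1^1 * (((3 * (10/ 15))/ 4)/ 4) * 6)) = -4/ 3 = -1.33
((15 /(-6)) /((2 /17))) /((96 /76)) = -16.82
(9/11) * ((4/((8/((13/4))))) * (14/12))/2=273/352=0.78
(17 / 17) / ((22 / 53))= 53 / 22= 2.41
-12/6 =-2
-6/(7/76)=-456/7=-65.14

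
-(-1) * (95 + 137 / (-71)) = 6608 / 71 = 93.07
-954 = -954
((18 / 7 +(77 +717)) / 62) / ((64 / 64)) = 2788 / 217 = 12.85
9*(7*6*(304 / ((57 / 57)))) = 114912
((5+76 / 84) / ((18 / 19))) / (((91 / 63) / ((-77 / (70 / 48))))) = -103664 / 455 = -227.83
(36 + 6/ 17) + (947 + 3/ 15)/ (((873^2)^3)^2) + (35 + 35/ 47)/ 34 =1722502256615984965692548323972709660182/ 46050970455603693622041963155129319435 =37.40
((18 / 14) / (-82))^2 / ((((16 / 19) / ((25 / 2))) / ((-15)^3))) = -129853125 / 10543232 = -12.32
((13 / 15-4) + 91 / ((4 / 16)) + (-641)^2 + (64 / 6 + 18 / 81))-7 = 18506059 / 45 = 411245.76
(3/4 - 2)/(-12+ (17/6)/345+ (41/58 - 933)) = 0.00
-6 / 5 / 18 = -1 / 15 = -0.07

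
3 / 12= 1 / 4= 0.25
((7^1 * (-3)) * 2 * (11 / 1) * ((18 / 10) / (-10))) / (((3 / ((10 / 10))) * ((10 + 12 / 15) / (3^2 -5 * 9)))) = -92.40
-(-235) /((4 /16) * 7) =940 /7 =134.29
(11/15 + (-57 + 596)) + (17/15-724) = -2747/15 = -183.13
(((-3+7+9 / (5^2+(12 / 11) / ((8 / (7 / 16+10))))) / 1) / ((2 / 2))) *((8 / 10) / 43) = 161488 / 1999715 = 0.08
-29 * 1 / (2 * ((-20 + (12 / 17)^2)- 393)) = 8381 / 238426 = 0.04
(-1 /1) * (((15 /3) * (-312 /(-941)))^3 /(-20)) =189820800 /833237621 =0.23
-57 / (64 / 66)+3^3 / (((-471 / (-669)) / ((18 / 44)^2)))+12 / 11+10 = -25089541 / 607904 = -41.27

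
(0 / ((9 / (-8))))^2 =0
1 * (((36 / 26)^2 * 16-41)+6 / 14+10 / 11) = -116958 / 13013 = -8.99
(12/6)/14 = 1/7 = 0.14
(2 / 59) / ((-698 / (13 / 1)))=-13 / 20591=-0.00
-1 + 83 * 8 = 663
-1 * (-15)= 15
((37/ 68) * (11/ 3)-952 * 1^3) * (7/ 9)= -1356607/ 1836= -738.89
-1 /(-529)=1 /529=0.00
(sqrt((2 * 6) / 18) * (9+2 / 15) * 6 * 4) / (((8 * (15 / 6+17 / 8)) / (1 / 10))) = 548 * sqrt(6) / 2775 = 0.48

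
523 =523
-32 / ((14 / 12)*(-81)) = 64 / 189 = 0.34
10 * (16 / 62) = 80 / 31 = 2.58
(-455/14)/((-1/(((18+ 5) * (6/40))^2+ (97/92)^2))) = 17899661/42320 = 422.96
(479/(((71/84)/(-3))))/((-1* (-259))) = -17244/2627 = -6.56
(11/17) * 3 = 33/17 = 1.94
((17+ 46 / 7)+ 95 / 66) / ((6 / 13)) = 150215 / 2772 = 54.19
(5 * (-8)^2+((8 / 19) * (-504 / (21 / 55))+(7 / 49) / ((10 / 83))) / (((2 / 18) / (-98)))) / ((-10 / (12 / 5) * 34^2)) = -139501947 / 1372750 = -101.62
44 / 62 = 22 / 31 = 0.71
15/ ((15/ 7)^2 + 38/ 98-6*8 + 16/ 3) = -441/ 1108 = -0.40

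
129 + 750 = 879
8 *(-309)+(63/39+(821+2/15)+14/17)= -5464538/3315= -1648.43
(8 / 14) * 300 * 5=6000 / 7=857.14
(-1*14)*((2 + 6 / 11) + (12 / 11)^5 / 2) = -7481096 / 161051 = -46.45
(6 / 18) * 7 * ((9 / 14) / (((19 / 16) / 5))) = 120 / 19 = 6.32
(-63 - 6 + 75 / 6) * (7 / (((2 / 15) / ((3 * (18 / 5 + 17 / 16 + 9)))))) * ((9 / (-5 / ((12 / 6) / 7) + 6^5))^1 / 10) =-70029603 / 4965440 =-14.10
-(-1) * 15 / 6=2.50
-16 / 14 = -8 / 7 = -1.14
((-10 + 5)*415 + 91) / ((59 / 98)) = -194432 / 59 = -3295.46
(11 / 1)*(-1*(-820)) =9020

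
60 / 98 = 30 / 49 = 0.61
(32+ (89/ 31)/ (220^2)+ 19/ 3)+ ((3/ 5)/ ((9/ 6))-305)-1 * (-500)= 1052080747/ 4501200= 233.73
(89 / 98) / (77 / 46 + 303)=2047 / 686735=0.00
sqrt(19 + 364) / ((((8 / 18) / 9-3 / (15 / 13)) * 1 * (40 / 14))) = -567 * sqrt(383) / 4132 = -2.69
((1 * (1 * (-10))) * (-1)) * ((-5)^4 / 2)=3125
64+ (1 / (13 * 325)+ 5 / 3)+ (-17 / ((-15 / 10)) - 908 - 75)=-3827849 / 4225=-906.00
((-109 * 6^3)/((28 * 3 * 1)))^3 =-7552609128/343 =-22019268.59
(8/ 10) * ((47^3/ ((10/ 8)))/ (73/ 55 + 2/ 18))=20556954/ 445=46195.40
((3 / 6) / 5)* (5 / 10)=1 / 20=0.05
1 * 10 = 10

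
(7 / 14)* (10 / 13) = 5 / 13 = 0.38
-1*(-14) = 14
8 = 8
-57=-57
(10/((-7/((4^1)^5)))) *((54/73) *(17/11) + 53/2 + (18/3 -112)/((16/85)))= 4403116800/5621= 783333.36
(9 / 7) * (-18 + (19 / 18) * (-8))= -34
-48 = -48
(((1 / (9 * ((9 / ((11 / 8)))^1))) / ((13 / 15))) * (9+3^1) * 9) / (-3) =-55 / 78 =-0.71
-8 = -8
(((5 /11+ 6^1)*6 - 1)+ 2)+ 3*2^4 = 965 /11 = 87.73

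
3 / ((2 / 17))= 51 / 2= 25.50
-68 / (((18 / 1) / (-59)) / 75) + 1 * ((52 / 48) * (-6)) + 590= 103801 / 6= 17300.17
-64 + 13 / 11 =-691 / 11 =-62.82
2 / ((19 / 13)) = 26 / 19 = 1.37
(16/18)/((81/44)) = 352/729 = 0.48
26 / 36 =13 / 18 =0.72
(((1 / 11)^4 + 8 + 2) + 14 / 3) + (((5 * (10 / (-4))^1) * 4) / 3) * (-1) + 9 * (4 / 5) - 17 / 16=131666753 / 3513840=37.47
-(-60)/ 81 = 20/ 27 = 0.74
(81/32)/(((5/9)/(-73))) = -53217/160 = -332.61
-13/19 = -0.68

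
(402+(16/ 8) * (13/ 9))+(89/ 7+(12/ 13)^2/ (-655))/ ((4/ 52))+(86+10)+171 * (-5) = -101303512/ 536445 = -188.84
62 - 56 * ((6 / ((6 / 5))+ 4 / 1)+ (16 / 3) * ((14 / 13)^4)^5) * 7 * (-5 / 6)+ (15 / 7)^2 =89482808512215694876524069827 / 8381189024722432552511241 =10676.62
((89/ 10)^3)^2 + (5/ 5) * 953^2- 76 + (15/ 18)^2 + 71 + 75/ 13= 164407435292437/ 117000000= 1405191.75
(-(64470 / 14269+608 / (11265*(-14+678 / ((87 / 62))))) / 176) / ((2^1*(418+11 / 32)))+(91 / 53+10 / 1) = 133153221874194023 / 11364153365165205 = 11.72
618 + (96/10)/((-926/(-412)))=1440558/2315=622.27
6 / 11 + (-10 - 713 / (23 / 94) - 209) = -34457 / 11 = -3132.45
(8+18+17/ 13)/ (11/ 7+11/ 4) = 9940/ 1573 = 6.32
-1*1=-1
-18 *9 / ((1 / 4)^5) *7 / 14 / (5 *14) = -41472 / 35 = -1184.91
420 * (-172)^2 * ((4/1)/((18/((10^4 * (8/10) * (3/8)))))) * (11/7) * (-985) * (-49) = 628263574400000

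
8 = 8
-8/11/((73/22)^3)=-7744/389017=-0.02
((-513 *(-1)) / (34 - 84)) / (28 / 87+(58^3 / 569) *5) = -25395039 / 4244482600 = -0.01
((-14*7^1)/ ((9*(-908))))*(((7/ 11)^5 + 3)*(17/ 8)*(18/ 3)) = 52058335/ 109675731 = 0.47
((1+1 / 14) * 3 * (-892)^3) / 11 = -15968976480 / 77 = -207389304.94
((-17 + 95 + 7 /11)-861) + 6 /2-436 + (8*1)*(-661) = -6503.36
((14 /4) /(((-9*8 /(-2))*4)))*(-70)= -245 /144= -1.70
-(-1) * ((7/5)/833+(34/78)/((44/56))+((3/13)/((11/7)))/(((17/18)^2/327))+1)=21851758/394485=55.39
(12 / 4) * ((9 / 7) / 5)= 27 / 35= 0.77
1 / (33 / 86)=86 / 33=2.61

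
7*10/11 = 70/11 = 6.36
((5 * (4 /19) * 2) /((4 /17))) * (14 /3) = 2380 /57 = 41.75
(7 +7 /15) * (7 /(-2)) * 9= -1176 /5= -235.20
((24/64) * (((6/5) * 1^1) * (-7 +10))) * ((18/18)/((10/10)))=27/20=1.35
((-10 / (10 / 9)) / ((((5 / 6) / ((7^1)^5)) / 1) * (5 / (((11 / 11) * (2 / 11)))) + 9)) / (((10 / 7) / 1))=-6353046 / 9077155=-0.70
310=310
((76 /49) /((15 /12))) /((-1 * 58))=-152 /7105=-0.02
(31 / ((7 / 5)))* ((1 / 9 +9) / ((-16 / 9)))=-6355 / 56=-113.48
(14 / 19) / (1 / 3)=42 / 19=2.21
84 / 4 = 21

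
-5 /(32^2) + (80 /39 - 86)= -3352771 /39936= -83.95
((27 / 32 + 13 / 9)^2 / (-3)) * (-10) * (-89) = -193255045 / 124416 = -1553.30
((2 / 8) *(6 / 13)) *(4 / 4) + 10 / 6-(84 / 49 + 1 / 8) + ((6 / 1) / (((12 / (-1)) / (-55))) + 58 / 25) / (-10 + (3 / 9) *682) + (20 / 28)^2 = 18383639 / 31149300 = 0.59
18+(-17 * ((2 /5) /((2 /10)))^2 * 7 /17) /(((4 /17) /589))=-70073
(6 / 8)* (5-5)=0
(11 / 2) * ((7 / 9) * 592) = 22792 / 9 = 2532.44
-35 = -35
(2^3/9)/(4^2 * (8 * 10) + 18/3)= 4/5787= 0.00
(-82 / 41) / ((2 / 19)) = -19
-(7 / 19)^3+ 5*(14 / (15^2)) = 80591 / 308655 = 0.26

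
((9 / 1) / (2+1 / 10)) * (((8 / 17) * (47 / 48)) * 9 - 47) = -21855 / 119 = -183.66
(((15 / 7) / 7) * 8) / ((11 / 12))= 1440 / 539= 2.67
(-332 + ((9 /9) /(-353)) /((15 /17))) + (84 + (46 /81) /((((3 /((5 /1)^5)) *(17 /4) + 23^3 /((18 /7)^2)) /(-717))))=-1224365778228031 /4932493725885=-248.22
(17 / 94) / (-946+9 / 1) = -17 / 88078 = -0.00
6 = 6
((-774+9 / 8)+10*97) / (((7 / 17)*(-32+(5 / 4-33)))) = -1577 / 210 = -7.51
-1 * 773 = -773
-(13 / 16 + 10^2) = -1613 / 16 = -100.81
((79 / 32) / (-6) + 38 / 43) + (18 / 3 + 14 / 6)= 24233 / 2752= 8.81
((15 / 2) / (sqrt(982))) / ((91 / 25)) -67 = -67+375 * sqrt(982) / 178724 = -66.93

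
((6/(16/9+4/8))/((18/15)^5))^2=9765625/8714304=1.12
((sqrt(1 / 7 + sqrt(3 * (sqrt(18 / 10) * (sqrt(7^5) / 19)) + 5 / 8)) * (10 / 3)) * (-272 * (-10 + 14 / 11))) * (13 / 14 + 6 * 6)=204544 * sqrt(252700 + 4655 * sqrt(190) * sqrt(475 + 3528 * sqrt(35))) / 931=681702.50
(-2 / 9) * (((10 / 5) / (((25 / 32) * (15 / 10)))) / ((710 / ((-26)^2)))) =-86528 / 239625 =-0.36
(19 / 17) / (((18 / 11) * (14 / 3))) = 0.15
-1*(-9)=9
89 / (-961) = -89 / 961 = -0.09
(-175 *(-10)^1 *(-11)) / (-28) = 687.50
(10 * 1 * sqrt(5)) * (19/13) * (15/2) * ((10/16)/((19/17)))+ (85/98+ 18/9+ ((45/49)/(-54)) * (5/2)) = 1661/588+ 6375 * sqrt(5)/104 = 139.89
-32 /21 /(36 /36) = -32 /21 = -1.52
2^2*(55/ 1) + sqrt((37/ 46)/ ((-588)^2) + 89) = sqrt(65111894758)/ 27048 + 220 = 229.43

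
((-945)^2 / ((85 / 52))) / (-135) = -68796 / 17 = -4046.82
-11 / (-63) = 11 / 63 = 0.17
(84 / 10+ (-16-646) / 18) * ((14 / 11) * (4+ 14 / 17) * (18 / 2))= -1465996 / 935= -1567.91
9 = 9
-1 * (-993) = 993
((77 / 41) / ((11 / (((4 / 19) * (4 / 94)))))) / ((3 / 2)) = 0.00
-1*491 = -491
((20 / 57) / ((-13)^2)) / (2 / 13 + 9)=20 / 88179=0.00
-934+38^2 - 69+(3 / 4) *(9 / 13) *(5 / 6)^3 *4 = 45989 / 104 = 442.20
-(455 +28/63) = -4099/9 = -455.44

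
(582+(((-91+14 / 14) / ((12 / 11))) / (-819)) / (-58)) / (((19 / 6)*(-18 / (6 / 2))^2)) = 18430721 / 3610152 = 5.11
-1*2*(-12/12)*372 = 744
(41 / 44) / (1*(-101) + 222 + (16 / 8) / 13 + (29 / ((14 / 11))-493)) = -0.00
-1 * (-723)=723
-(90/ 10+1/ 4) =-37/ 4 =-9.25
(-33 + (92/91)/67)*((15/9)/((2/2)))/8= -1005545/146328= -6.87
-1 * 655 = -655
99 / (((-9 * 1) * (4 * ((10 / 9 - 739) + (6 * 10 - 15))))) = 99 / 24944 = 0.00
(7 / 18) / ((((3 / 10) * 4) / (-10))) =-175 / 54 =-3.24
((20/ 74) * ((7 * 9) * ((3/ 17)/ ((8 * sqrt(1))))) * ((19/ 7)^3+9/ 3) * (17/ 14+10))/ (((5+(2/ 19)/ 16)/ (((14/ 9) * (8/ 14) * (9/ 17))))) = 9.10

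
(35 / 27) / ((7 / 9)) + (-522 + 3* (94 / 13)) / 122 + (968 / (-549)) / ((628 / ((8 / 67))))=-182771755 / 75074103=-2.43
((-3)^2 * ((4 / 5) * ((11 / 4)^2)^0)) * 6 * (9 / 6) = 324 / 5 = 64.80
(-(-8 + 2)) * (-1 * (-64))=384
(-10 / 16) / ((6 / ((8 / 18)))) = -5 / 108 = -0.05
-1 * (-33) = 33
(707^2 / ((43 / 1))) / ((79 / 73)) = 36488977 / 3397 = 10741.53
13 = 13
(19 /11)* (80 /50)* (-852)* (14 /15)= -604352 /275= -2197.64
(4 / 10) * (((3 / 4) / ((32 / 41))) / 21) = 41 / 2240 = 0.02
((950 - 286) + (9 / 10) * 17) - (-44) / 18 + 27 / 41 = 2518067 / 3690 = 682.40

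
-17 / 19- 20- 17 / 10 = -4293 / 190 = -22.59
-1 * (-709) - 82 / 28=9885 / 14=706.07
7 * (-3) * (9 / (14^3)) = -27 / 392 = -0.07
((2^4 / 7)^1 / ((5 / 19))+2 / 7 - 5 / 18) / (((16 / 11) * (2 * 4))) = 60247 / 80640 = 0.75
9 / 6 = 3 / 2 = 1.50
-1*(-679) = 679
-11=-11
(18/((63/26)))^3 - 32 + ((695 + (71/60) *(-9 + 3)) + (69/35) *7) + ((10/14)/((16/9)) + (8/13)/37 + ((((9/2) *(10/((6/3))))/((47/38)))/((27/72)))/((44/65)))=7858972617581/6823696880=1151.72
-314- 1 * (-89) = -225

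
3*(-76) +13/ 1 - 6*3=-233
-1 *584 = -584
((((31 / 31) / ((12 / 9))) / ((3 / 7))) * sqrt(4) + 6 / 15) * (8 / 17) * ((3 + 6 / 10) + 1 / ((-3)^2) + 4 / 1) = 18044 / 1275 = 14.15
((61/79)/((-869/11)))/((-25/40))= 488/31205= 0.02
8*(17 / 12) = 34 / 3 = 11.33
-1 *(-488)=488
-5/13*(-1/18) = 5/234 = 0.02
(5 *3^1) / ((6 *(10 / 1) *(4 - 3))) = 1 / 4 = 0.25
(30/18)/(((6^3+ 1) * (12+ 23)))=1/4557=0.00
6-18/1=-12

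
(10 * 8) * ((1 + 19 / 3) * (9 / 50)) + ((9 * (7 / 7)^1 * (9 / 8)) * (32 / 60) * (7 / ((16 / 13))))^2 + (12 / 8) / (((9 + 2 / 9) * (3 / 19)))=557700387 / 531200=1049.89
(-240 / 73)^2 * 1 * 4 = 230400 / 5329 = 43.24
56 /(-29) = -56 /29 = -1.93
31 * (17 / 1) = 527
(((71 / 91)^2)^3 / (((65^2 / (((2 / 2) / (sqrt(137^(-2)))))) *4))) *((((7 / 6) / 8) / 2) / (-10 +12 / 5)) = -17549738897177 / 1000280595183717120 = -0.00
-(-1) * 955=955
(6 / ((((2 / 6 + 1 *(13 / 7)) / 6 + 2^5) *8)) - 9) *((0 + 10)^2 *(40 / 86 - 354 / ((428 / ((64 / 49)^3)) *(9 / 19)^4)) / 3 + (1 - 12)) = 35123386124583272165 / 3218438529712476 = 10913.18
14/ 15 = 0.93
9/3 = 3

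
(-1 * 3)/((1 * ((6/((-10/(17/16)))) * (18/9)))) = 40/17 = 2.35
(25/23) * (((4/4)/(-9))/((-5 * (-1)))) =-5/207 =-0.02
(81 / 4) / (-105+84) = -27 / 28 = -0.96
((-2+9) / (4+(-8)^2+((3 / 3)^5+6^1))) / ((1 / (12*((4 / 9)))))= 112 / 225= 0.50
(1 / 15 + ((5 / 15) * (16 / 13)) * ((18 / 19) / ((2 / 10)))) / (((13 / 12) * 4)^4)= 201069 / 35272835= 0.01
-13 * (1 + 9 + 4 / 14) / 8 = -117 / 7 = -16.71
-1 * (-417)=417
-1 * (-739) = 739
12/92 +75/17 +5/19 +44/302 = 5553987/1121779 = 4.95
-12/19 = -0.63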